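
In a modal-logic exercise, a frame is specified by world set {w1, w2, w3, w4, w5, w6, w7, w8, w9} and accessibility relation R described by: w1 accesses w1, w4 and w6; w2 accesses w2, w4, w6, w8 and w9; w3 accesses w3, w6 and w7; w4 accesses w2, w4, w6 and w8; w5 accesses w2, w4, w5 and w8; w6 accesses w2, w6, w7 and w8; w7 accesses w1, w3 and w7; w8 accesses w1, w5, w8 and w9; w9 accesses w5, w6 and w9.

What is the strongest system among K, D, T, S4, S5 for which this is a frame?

T

Serial (axiom D): yes — every world has a successor (e.g. w1 R w1).
Reflexive (axiom T): yes — every world is R-related to itself.
Transitive (axiom 4): no — w1 R w4 and w4 R w2, but not w1 R w2.
Euclidean (axiom 5): no — w1 R w6 and w1 R w4, but not w6 R w4.
So F validates K, D, T; S4 would additionally require R to be transitive. The strongest is T.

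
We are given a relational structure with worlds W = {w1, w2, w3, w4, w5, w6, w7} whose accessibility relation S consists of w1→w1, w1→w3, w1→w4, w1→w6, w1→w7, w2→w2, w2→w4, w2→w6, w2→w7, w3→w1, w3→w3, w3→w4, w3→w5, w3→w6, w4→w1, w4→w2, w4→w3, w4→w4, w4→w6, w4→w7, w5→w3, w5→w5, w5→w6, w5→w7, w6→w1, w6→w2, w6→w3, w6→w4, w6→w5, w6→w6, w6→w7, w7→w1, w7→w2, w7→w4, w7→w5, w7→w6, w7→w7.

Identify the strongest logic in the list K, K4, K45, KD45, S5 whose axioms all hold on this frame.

K

Transitive (axiom 4): no — w1 S w3 and w3 S w5, but not w1 S w5.
Euclidean (axiom 5): no — w1 S w3 and w1 S w7, but not w3 S w7.
Serial (axiom D): yes — every world has a successor (e.g. w1 S w1).
Reflexive (axiom T): yes — every world is S-related to itself.
So F validates K; K4 would additionally require S to be transitive. The strongest is K.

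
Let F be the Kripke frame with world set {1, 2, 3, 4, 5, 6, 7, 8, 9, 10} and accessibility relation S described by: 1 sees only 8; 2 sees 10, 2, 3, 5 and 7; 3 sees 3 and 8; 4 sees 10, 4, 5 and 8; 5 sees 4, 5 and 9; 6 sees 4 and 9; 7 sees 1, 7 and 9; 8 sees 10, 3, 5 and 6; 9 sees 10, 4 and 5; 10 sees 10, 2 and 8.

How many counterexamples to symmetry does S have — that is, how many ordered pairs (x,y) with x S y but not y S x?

14

Enumerating: (1,8), (2,3), (2,5), (2,7), (4,10), (4,8), (6,4), (6,9), (7,1), (7,9), (8,5), (8,6), (9,10), (9,4).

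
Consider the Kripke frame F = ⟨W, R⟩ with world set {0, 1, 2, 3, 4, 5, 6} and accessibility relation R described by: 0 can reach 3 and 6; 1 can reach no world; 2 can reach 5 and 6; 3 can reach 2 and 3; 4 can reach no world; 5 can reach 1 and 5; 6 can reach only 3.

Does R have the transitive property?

No

Transitive: no — 0 R 3 and 3 R 2, but not 0 R 2.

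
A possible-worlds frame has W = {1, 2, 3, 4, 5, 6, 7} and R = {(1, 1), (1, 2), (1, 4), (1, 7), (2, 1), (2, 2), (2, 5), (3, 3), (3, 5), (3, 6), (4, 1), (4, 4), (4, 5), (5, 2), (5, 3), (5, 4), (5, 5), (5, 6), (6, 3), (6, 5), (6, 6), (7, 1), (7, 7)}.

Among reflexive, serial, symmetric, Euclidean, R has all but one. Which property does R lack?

Euclidean

Reflexive: yes — every world is R-related to itself.
Serial: yes — every world has a successor (e.g. 1 R 1).
Symmetric: yes — every pair in R has its reverse in R.
Euclidean: no — 1 R 2 and 1 R 4, but not 2 R 4.
Only Euclidean fails.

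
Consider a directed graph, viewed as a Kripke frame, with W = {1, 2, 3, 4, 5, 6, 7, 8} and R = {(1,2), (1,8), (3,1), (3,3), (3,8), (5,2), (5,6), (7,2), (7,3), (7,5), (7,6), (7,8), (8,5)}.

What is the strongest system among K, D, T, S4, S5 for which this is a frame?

K

Serial (axiom D): no — 2 has no R-successor.
Reflexive (axiom T): no — 1 is not related to itself.
Transitive (axiom 4): no — 1 R 8 and 8 R 5, but not 1 R 5.
Euclidean (axiom 5): no — 1 R 2 and 1 R 8, but not 2 R 8.
So F validates K; D would additionally require R to be serial. The strongest is K.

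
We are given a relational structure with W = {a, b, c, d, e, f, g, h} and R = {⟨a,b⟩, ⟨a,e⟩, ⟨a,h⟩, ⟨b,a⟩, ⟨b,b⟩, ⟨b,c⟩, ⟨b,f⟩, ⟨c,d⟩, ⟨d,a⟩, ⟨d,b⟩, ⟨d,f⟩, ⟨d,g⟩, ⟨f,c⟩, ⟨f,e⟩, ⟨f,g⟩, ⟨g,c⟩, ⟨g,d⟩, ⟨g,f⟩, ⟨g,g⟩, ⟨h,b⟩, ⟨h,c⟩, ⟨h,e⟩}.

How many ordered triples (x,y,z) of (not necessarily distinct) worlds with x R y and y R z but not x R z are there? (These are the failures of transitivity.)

Enumerating: (a,b,a), (a,b,c), (a,b,f), (a,h,c), (b,a,e), (b,a,h), (b,c,d), (b,f,e), (b,f,g), (c,d,a), (c,d,b), (c,d,f), … and 17 more.
Total: 29.

29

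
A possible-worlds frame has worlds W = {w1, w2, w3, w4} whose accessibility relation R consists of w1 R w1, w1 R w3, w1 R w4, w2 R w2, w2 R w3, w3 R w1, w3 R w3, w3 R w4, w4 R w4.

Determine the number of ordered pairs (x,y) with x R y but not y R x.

Enumerating: (w1,w4), (w2,w3), (w3,w4).

3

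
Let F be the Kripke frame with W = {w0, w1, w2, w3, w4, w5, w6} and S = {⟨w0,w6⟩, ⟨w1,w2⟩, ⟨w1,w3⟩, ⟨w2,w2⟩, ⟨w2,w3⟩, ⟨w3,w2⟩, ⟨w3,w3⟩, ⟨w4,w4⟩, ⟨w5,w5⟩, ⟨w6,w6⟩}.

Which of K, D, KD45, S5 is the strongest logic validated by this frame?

Serial (axiom D): yes — every world has a successor (e.g. w0 S w6).
Euclidean (axiom 5): yes — any two successors of a common world are S-related.
Transitive (axiom 4): yes — every two-step S-path is closed by a direct edge.
Reflexive (axiom T): no — w0 is not related to itself.
So F validates K, D, KD45; S5 would additionally require S to be reflexive. The strongest is KD45.

KD45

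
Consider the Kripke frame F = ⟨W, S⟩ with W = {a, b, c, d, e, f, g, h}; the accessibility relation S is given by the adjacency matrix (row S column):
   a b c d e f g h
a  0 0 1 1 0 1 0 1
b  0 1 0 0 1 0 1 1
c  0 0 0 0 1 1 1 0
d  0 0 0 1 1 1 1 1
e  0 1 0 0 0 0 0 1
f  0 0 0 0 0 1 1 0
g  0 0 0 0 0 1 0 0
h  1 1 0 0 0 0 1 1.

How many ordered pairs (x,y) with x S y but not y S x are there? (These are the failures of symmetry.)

Enumerating: (a,c), (a,d), (a,f), (b,g), (c,e), (c,f), (c,g), (d,e), (d,f), (d,g), (d,h), (e,h), (h,g).

13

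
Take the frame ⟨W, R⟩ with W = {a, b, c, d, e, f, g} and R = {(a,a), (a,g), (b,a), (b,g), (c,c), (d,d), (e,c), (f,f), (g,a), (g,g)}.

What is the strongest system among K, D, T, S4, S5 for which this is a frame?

Serial (axiom D): yes — every world has a successor (e.g. a R a).
Reflexive (axiom T): no — b is not related to itself.
Transitive (axiom 4): yes — every two-step R-path is closed by a direct edge.
Euclidean (axiom 5): yes — any two successors of a common world are R-related.
So F validates K, D; T would additionally require R to be reflexive. The strongest is D.

D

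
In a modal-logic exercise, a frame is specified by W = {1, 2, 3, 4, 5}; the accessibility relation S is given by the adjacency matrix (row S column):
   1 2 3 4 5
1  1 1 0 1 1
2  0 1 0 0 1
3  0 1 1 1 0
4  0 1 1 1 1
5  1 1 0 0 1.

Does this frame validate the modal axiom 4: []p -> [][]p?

By correspondence theory, 4 is valid on a frame iff S is transitive.
Transitive: no — 1 S 4 and 4 S 3, but not 1 S 3.

No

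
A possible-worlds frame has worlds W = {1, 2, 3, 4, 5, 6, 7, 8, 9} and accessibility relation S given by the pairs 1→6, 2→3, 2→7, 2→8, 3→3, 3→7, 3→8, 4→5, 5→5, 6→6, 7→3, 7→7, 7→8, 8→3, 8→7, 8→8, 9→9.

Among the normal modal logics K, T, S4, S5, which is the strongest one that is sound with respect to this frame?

K

Reflexive (axiom T): no — 1 is not related to itself.
Transitive (axiom 4): yes — every two-step S-path is closed by a direct edge.
Euclidean (axiom 5): yes — any two successors of a common world are S-related.
So F validates K; T would additionally require S to be reflexive. The strongest is K.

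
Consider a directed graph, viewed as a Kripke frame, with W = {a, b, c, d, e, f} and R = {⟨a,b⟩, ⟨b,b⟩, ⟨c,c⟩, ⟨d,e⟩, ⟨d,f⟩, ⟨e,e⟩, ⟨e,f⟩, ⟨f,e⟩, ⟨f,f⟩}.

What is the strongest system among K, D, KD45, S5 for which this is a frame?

KD45

Serial (axiom D): yes — every world has a successor (e.g. a R b).
Euclidean (axiom 5): yes — any two successors of a common world are R-related.
Transitive (axiom 4): yes — every two-step R-path is closed by a direct edge.
Reflexive (axiom T): no — a is not related to itself.
So F validates K, D, KD45; S5 would additionally require R to be reflexive. The strongest is KD45.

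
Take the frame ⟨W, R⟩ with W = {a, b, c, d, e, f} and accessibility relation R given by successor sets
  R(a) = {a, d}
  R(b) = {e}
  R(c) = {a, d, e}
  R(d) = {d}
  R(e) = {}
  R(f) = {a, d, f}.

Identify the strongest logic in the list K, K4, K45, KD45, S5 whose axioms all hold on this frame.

K4

Transitive (axiom 4): yes — every two-step R-path is closed by a direct edge.
Euclidean (axiom 5): no — c R a and c R e, but not a R e.
Serial (axiom D): no — e has no R-successor.
Reflexive (axiom T): no — b is not related to itself.
So F validates K, K4; K45 would additionally require R to be Euclidean. The strongest is K4.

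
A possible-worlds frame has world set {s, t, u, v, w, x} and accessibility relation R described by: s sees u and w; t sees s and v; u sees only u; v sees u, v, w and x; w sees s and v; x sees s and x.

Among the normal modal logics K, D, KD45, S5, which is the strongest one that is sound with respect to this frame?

D

Serial (axiom D): yes — every world has a successor (e.g. s R u).
Euclidean (axiom 5): no — s R u and s R w, but not u R w.
Transitive (axiom 4): no — s R w and w R v, but not s R v.
Reflexive (axiom T): no — s is not related to itself.
So F validates K, D; KD45 would additionally require R to be Euclidean and transitive. The strongest is D.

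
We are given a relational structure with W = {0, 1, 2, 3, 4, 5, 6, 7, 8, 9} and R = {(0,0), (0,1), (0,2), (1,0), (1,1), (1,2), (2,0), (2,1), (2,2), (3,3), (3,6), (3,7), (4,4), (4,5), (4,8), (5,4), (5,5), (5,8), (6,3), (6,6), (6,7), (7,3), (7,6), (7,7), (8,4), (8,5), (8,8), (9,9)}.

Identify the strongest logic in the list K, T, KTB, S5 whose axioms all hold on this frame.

S5

Reflexive (axiom T): yes — every world is R-related to itself.
Symmetric (axiom B): yes — every pair in R has its reverse in R.
Euclidean (axiom 5): yes — any two successors of a common world are R-related.
So F validates K, T, KTB, S5. The strongest is S5.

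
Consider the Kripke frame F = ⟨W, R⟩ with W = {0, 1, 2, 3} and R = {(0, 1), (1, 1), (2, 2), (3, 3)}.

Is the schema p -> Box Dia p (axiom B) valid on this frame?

No

The schema B characterises exactly the symmetric frames.
Symmetric: no — 0 R 1 but not 1 R 0.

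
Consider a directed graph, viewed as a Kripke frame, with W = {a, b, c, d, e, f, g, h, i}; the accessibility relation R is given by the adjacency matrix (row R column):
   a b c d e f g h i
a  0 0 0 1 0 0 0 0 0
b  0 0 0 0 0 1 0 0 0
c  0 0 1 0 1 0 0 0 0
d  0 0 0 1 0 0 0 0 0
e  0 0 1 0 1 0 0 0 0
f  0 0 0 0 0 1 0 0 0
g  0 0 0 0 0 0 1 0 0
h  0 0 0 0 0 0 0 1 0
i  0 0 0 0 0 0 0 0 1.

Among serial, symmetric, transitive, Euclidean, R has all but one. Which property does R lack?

Serial: yes — every world has a successor (e.g. a R d).
Symmetric: no — a R d but not d R a.
Transitive: yes — every two-step R-path is closed by a direct edge.
Euclidean: yes — any two successors of a common world are R-related.
Only symmetric fails.

symmetric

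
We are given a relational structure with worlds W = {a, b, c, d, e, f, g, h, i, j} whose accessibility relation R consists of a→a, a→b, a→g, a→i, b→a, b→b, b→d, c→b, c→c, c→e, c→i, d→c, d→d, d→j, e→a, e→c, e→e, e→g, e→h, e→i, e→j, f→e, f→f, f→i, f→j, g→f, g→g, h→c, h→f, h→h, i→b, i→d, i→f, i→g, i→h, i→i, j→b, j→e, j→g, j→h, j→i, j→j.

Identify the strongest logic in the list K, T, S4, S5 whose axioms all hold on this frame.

Reflexive (axiom T): yes — every world is R-related to itself.
Transitive (axiom 4): no — a R b and b R d, but not a R d.
Euclidean (axiom 5): no — a R b and a R g, but not b R g.
So F validates K, T; S4 would additionally require R to be transitive. The strongest is T.

T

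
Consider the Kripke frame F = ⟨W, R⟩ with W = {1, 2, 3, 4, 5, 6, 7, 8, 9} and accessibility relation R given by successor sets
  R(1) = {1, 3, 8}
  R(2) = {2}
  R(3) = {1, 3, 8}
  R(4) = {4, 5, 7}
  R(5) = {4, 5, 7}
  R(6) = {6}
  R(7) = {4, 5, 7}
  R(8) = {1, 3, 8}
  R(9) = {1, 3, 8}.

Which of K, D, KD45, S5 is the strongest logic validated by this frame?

KD45

Serial (axiom D): yes — every world has a successor (e.g. 1 R 1).
Euclidean (axiom 5): yes — any two successors of a common world are R-related.
Transitive (axiom 4): yes — every two-step R-path is closed by a direct edge.
Reflexive (axiom T): no — 9 is not related to itself.
So F validates K, D, KD45; S5 would additionally require R to be reflexive. The strongest is KD45.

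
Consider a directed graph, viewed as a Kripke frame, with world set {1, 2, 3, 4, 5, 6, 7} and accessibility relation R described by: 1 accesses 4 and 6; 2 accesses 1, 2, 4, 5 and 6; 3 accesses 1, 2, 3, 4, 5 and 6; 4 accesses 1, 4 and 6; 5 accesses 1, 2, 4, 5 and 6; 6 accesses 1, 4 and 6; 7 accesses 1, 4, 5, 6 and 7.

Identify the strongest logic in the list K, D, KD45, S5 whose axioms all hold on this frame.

Serial (axiom D): yes — every world has a successor (e.g. 1 R 4).
Euclidean (axiom 5): no — 2 R 1 and 2 R 5, but not 1 R 5.
Transitive (axiom 4): no — 7 R 5 and 5 R 2, but not 7 R 2.
Reflexive (axiom T): no — 1 is not related to itself.
So F validates K, D; KD45 would additionally require R to be Euclidean and transitive. The strongest is D.

D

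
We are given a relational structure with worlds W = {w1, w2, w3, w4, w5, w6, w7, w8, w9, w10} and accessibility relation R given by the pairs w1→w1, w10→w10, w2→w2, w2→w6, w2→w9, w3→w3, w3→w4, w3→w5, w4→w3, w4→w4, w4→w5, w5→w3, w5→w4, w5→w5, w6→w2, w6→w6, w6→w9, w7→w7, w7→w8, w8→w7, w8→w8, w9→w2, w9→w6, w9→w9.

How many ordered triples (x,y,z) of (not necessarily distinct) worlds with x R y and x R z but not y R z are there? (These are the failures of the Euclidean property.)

0

R is Euclidean; there are no such tuples.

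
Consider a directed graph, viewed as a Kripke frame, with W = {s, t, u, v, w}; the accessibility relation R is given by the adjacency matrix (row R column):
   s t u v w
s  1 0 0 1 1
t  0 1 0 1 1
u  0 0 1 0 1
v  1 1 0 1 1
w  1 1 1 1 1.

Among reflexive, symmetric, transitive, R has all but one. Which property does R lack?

transitive

Reflexive: yes — every world is R-related to itself.
Symmetric: yes — every pair in R has its reverse in R.
Transitive: no — s R v and v R t, but not s R t.
Only transitive fails.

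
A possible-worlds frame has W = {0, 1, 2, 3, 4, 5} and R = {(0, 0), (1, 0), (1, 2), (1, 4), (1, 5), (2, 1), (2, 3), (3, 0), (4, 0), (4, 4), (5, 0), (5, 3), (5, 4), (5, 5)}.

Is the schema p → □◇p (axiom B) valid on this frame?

The schema B characterises exactly the symmetric frames.
Symmetric: no — 1 R 0 but not 0 R 1.

No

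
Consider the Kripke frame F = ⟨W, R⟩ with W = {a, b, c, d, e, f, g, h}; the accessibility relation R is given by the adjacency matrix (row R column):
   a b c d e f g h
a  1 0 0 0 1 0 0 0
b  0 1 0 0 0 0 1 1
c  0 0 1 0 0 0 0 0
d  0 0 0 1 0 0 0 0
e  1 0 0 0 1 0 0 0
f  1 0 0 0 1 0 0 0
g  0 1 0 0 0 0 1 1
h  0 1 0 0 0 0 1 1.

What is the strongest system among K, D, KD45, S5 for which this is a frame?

KD45

Serial (axiom D): yes — every world has a successor (e.g. a R a).
Euclidean (axiom 5): yes — any two successors of a common world are R-related.
Transitive (axiom 4): yes — every two-step R-path is closed by a direct edge.
Reflexive (axiom T): no — f is not related to itself.
So F validates K, D, KD45; S5 would additionally require R to be reflexive. The strongest is KD45.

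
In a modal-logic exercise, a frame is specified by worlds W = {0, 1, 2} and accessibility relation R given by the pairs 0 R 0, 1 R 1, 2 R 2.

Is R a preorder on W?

Reflexive: yes — every world is R-related to itself.
Transitive: yes — every two-step R-path is closed by a direct edge.
So R is a preorder.

Yes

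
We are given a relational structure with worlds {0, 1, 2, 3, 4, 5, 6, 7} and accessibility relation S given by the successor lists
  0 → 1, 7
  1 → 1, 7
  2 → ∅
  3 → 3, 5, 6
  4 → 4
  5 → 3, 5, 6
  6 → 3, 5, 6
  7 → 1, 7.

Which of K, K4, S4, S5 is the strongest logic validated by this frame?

K4

Transitive (axiom 4): yes — every two-step S-path is closed by a direct edge.
Reflexive (axiom T): no — 0 is not related to itself.
Euclidean (axiom 5): yes — any two successors of a common world are S-related.
So F validates K, K4; S4 would additionally require S to be reflexive. The strongest is K4.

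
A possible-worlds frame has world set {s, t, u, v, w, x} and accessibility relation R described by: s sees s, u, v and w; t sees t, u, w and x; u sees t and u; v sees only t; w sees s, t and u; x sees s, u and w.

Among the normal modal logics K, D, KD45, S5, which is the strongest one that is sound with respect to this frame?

D

Serial (axiom D): yes — every world has a successor (e.g. s R s).
Euclidean (axiom 5): no — s R u and s R v, but not u R v.
Transitive (axiom 4): no — s R u and u R t, but not s R t.
Reflexive (axiom T): no — v is not related to itself.
So F validates K, D; KD45 would additionally require R to be Euclidean and transitive. The strongest is D.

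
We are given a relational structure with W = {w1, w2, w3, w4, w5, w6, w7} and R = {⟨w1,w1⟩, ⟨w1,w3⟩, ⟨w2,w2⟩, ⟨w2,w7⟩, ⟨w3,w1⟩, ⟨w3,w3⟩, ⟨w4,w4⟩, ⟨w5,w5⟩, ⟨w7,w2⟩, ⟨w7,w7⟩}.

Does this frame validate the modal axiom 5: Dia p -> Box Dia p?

Yes

By correspondence theory, 5 is valid on a frame iff R is Euclidean.
Euclidean: yes — any two successors of a common world are R-related.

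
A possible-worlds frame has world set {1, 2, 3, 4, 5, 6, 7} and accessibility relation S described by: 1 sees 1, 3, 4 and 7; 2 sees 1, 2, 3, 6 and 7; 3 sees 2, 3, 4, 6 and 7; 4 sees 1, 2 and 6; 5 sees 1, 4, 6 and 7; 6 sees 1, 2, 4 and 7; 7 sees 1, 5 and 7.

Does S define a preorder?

No

Reflexive: no — 4 is not related to itself.
Transitive: no — 1 S 3 and 3 S 2, but not 1 S 2.
So S is not a preorder.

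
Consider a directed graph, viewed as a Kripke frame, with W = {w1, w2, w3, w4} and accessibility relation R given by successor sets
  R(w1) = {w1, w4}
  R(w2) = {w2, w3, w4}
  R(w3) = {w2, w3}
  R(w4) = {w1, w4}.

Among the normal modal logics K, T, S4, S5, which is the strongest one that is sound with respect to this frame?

Reflexive (axiom T): yes — every world is R-related to itself.
Transitive (axiom 4): no — w2 R w4 and w4 R w1, but not w2 R w1.
Euclidean (axiom 5): no — w2 R w3 and w2 R w4, but not w3 R w4.
So F validates K, T; S4 would additionally require R to be transitive. The strongest is T.

T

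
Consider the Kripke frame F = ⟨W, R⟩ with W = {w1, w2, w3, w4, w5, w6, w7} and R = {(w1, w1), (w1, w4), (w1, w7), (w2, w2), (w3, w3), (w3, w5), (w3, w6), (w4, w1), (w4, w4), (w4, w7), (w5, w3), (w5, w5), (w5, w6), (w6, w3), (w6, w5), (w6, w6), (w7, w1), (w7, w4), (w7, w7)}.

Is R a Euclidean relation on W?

Yes

Euclidean: yes — any two successors of a common world are R-related.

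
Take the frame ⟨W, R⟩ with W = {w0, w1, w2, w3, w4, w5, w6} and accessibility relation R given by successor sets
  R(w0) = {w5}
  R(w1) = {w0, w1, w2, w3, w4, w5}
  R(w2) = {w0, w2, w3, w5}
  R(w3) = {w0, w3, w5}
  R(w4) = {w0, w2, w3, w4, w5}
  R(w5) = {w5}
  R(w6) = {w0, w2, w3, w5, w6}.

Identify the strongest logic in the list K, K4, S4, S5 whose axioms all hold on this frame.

Transitive (axiom 4): yes — every two-step R-path is closed by a direct edge.
Reflexive (axiom T): no — w0 is not related to itself.
Euclidean (axiom 5): no — w1 R w0 and w1 R w2, but not w0 R w2.
So F validates K, K4; S4 would additionally require R to be reflexive. The strongest is K4.

K4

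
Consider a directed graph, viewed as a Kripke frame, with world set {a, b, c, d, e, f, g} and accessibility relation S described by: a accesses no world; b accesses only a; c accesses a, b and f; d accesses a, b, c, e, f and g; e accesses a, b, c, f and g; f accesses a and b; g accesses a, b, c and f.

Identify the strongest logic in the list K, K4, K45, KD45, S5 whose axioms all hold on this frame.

Transitive (axiom 4): yes — every two-step S-path is closed by a direct edge.
Euclidean (axiom 5): no — c S a and c S b, but not a S b.
Serial (axiom D): no — a has no S-successor.
Reflexive (axiom T): no — a is not related to itself.
So F validates K, K4; K45 would additionally require S to be Euclidean. The strongest is K4.

K4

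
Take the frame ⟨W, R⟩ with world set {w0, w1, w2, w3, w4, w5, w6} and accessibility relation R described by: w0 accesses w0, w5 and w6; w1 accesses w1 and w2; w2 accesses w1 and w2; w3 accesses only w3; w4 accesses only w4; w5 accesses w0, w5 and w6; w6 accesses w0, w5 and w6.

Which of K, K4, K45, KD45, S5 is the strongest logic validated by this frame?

Transitive (axiom 4): yes — every two-step R-path is closed by a direct edge.
Euclidean (axiom 5): yes — any two successors of a common world are R-related.
Serial (axiom D): yes — every world has a successor (e.g. w0 R w0).
Reflexive (axiom T): yes — every world is R-related to itself.
So F validates K, K4, K45, KD45, S5. The strongest is S5.

S5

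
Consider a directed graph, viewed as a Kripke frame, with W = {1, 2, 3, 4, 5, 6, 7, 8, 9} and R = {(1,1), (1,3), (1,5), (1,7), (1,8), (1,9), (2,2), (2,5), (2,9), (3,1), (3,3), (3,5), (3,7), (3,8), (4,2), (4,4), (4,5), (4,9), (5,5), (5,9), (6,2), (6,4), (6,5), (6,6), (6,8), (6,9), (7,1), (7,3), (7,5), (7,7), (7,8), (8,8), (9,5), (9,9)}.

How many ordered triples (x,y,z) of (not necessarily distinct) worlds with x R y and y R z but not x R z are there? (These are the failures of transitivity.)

4

Enumerating: (3,1,9), (3,5,9), (7,1,9), (7,5,9).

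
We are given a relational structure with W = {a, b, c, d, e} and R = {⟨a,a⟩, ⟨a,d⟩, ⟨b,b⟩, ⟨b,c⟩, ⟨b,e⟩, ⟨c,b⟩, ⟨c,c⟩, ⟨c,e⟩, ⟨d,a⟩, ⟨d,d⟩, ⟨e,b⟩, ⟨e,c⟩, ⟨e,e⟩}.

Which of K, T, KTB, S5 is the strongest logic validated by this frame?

Reflexive (axiom T): yes — every world is R-related to itself.
Symmetric (axiom B): yes — every pair in R has its reverse in R.
Euclidean (axiom 5): yes — any two successors of a common world are R-related.
So F validates K, T, KTB, S5. The strongest is S5.

S5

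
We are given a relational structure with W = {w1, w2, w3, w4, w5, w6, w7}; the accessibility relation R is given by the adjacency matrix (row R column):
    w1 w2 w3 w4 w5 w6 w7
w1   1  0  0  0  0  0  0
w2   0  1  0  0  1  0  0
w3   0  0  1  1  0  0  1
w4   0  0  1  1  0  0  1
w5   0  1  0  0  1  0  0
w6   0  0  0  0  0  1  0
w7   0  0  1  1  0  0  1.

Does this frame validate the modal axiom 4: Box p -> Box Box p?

Yes

The schema 4 characterises exactly the transitive frames.
Transitive: yes — every two-step R-path is closed by a direct edge.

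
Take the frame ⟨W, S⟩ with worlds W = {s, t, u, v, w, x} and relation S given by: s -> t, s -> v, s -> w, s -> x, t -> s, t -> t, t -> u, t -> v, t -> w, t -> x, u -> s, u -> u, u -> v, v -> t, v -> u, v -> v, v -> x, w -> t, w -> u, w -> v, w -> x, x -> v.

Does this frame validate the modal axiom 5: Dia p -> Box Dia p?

By correspondence theory, 5 is valid on a frame iff S is Euclidean.
Euclidean: no — s S v and s S w, but not v S w.

No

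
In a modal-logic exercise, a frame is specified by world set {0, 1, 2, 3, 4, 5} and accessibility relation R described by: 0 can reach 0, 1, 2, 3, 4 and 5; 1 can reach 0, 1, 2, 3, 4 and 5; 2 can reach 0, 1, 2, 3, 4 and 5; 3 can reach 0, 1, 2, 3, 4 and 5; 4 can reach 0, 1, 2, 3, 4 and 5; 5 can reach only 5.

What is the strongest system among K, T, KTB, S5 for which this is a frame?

Reflexive (axiom T): yes — every world is R-related to itself.
Symmetric (axiom B): no — 0 R 5 but not 5 R 0.
Euclidean (axiom 5): no — 0 R 5 and 0 R 1, but not 5 R 1.
So F validates K, T; KTB would additionally require R to be symmetric. The strongest is T.

T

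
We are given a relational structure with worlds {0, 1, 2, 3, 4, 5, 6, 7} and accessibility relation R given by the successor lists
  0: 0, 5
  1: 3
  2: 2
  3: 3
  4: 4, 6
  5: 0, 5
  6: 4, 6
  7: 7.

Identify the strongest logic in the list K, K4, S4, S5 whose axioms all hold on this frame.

Transitive (axiom 4): yes — every two-step R-path is closed by a direct edge.
Reflexive (axiom T): no — 1 is not related to itself.
Euclidean (axiom 5): yes — any two successors of a common world are R-related.
So F validates K, K4; S4 would additionally require R to be reflexive. The strongest is K4.

K4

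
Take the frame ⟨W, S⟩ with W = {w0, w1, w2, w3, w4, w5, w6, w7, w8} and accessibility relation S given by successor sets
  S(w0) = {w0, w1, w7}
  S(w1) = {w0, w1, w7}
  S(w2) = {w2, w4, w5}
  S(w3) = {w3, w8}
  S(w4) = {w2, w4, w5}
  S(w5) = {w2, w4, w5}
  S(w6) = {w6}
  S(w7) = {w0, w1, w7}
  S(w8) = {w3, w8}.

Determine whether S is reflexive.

Reflexive: yes — every world is S-related to itself.

Yes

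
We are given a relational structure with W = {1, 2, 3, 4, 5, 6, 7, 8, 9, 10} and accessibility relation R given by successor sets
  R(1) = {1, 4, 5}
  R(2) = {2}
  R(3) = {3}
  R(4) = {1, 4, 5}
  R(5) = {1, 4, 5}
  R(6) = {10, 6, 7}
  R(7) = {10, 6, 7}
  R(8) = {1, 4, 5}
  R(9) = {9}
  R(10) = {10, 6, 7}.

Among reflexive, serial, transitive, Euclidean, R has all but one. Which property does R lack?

Reflexive: no — 8 is not related to itself.
Serial: yes — every world has a successor (e.g. 1 R 1).
Transitive: yes — every two-step R-path is closed by a direct edge.
Euclidean: yes — any two successors of a common world are R-related.
Only reflexive fails.

reflexive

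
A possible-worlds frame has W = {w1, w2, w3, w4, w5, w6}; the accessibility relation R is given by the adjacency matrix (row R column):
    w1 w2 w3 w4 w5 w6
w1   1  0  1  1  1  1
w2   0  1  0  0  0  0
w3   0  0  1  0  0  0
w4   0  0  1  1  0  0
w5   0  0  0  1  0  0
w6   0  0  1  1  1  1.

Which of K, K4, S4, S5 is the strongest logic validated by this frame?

Transitive (axiom 4): no — w5 R w4 and w4 R w3, but not w5 R w3.
Reflexive (axiom T): no — w5 is not related to itself.
Euclidean (axiom 5): no — w1 R w3 and w1 R w4, but not w3 R w4.
So F validates K; K4 would additionally require R to be transitive. The strongest is K.

K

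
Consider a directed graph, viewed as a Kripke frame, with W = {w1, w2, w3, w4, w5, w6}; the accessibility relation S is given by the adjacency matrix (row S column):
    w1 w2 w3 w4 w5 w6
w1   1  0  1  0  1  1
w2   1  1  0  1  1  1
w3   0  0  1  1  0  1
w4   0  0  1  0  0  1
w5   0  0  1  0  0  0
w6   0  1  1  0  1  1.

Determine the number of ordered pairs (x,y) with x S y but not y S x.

Enumerating: (w1,w3), (w1,w5), (w1,w6), (w2,w1), (w2,w4), (w2,w5), (w4,w6), (w5,w3), (w6,w5).

9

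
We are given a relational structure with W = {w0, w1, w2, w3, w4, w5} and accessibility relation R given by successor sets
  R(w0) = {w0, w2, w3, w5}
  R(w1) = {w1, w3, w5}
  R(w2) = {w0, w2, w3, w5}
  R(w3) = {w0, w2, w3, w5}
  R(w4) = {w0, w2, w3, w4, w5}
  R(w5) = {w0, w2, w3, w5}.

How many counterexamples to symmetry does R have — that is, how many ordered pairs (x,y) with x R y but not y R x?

Enumerating: (w1,w3), (w1,w5), (w4,w0), (w4,w2), (w4,w3), (w4,w5).

6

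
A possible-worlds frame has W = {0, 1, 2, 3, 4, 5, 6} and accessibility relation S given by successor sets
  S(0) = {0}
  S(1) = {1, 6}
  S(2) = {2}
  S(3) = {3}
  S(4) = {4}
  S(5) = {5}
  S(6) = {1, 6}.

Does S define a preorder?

Reflexive: yes — every world is S-related to itself.
Transitive: yes — every two-step S-path is closed by a direct edge.
So S is a preorder.

Yes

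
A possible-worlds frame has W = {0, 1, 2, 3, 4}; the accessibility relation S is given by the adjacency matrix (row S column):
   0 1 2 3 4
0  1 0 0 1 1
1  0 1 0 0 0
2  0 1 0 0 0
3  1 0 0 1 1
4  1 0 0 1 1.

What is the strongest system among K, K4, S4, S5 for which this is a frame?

K4

Transitive (axiom 4): yes — every two-step S-path is closed by a direct edge.
Reflexive (axiom T): no — 2 is not related to itself.
Euclidean (axiom 5): yes — any two successors of a common world are S-related.
So F validates K, K4; S4 would additionally require S to be reflexive. The strongest is K4.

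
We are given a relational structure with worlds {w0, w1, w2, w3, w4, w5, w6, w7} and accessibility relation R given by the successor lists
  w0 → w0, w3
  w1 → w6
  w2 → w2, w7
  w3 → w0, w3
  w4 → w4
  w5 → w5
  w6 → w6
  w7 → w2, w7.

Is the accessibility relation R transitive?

Transitive: yes — every two-step R-path is closed by a direct edge.

Yes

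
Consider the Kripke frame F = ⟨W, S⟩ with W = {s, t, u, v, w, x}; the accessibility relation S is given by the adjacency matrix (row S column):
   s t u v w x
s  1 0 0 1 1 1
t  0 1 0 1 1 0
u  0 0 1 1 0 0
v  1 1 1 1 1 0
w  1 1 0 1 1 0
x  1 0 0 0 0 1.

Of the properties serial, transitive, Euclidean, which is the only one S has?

serial

Serial: yes — every world has a successor (e.g. s S s).
Transitive: no — s S v and v S t, but not s S t.
Euclidean: no — s S v and s S x, but not v S x.
Only serial holds.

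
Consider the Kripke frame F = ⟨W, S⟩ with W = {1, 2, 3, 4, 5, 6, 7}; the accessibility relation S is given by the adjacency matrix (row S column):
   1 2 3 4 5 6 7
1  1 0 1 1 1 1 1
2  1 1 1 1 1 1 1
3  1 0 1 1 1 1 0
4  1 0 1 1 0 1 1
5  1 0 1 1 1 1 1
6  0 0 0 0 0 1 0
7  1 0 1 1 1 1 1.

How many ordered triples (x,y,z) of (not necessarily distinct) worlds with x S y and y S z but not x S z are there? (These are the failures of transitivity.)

6

Enumerating: (3,1,7), (3,4,7), (3,5,7), (4,1,5), (4,3,5), (4,7,5).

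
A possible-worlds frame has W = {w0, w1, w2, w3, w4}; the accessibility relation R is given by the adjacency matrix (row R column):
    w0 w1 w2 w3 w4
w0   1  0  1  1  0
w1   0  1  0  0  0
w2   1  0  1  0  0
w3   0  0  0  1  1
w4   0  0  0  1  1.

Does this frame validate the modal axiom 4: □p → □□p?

The schema 4 characterises exactly the transitive frames.
Transitive: no — w0 R w3 and w3 R w4, but not w0 R w4.

No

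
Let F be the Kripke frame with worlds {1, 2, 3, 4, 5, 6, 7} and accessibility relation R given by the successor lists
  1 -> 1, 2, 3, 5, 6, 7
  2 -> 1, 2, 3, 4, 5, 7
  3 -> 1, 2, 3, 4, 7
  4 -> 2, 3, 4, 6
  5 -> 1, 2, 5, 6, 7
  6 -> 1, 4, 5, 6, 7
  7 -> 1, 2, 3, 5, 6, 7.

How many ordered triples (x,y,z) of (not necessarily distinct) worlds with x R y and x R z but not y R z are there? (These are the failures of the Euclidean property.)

Enumerating: (1,2,6), (1,3,5), (1,3,6), (1,5,3), (1,6,2), (1,6,3), (2,1,4), (2,3,5), (2,4,1), (2,4,5), (2,4,7), (2,5,3), … and 24 more.
Total: 36.

36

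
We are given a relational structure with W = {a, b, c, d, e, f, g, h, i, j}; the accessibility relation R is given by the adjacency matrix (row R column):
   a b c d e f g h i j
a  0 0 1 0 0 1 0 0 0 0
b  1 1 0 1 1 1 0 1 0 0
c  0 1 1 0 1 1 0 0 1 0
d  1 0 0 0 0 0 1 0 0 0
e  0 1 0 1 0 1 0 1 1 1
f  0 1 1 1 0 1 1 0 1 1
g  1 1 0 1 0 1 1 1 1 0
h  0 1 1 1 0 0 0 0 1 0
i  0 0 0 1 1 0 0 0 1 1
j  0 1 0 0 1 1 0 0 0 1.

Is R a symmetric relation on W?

Symmetric: no — a R c but not c R a.

No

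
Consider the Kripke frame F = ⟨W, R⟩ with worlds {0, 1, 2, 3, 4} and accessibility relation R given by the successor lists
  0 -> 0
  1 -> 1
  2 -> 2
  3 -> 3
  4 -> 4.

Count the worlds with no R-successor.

0

R is serial; there are no such worlds.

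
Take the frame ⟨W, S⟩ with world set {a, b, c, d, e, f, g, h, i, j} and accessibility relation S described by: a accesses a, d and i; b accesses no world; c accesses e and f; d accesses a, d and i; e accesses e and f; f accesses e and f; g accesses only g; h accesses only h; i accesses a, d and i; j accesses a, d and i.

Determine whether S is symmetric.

No

Symmetric: no — c S e but not e S c.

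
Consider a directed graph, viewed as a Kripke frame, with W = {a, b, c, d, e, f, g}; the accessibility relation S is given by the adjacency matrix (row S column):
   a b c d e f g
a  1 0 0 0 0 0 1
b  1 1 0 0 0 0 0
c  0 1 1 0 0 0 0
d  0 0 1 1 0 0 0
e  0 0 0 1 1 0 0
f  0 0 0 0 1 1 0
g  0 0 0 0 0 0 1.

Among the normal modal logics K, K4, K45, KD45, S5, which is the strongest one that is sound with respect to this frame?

Transitive (axiom 4): no — b S a and a S g, but not b S g.
Euclidean (axiom 5): no — a S g and a S a, but not g S a.
Serial (axiom D): yes — every world has a successor (e.g. a S a).
Reflexive (axiom T): yes — every world is S-related to itself.
So F validates K; K4 would additionally require S to be transitive. The strongest is K.

K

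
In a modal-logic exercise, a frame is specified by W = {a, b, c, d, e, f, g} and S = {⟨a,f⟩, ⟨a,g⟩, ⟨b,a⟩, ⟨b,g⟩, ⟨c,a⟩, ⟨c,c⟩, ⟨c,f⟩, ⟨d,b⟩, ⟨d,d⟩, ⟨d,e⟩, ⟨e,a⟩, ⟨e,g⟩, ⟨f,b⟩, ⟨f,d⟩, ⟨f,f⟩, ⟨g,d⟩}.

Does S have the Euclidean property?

Euclidean: no — a S f and a S g, but not f S g.

No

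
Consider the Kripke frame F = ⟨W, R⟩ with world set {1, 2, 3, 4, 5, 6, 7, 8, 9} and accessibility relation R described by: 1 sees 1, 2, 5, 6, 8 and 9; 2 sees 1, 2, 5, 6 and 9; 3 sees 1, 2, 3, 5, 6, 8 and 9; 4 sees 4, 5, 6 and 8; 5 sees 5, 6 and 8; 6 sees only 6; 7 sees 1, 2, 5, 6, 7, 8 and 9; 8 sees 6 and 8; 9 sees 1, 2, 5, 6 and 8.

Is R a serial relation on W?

Serial: yes — every world has a successor (e.g. 1 R 1).

Yes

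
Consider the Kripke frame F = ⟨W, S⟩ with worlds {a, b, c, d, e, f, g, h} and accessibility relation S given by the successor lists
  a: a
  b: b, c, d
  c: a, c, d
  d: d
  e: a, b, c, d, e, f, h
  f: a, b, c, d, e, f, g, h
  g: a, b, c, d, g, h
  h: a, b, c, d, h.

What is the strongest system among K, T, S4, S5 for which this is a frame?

Reflexive (axiom T): yes — every world is S-related to itself.
Transitive (axiom 4): no — b S c and c S a, but not b S a.
Euclidean (axiom 5): no — b S d and b S c, but not d S c.
So F validates K, T; S4 would additionally require S to be transitive. The strongest is T.

T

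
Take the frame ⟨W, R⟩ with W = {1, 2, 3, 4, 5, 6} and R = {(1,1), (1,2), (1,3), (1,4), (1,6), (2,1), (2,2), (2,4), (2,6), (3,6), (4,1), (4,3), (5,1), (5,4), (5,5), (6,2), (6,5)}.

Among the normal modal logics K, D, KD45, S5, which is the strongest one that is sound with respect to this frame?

D

Serial (axiom D): yes — every world has a successor (e.g. 1 R 1).
Euclidean (axiom 5): no — 1 R 2 and 1 R 3, but not 2 R 3.
Transitive (axiom 4): no — 1 R 6 and 6 R 5, but not 1 R 5.
Reflexive (axiom T): no — 3 is not related to itself.
So F validates K, D; KD45 would additionally require R to be Euclidean and transitive. The strongest is D.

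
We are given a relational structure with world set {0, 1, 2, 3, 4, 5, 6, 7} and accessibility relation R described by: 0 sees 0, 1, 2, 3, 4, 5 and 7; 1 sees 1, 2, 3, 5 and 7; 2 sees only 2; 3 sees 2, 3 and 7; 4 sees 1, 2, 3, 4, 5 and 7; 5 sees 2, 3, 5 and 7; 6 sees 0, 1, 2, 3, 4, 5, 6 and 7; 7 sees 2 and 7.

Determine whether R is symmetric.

Symmetric: no — 0 R 1 but not 1 R 0.

No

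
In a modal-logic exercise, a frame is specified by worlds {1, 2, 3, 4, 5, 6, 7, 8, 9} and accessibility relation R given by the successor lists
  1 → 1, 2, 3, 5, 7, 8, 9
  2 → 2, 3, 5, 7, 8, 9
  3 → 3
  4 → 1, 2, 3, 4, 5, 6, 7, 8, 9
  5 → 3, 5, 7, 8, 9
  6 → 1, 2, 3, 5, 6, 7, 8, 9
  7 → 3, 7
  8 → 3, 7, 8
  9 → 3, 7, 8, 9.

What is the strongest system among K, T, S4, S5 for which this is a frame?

Reflexive (axiom T): yes — every world is R-related to itself.
Transitive (axiom 4): yes — every two-step R-path is closed by a direct edge.
Euclidean (axiom 5): no — 1 R 3 and 1 R 2, but not 3 R 2.
So F validates K, T, S4; S5 would additionally require R to be Euclidean. The strongest is S4.

S4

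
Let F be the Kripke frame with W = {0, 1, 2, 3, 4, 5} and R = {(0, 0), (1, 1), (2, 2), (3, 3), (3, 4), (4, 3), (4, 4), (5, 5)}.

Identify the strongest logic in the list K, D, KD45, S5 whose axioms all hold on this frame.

Serial (axiom D): yes — every world has a successor (e.g. 0 R 0).
Euclidean (axiom 5): yes — any two successors of a common world are R-related.
Transitive (axiom 4): yes — every two-step R-path is closed by a direct edge.
Reflexive (axiom T): yes — every world is R-related to itself.
So F validates K, D, KD45, S5. The strongest is S5.

S5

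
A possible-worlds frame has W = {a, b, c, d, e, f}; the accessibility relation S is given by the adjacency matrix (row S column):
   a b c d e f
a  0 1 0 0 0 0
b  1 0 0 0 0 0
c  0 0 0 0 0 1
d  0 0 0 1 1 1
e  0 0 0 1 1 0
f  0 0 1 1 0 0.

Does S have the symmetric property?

Symmetric: yes — every pair in S has its reverse in S.

Yes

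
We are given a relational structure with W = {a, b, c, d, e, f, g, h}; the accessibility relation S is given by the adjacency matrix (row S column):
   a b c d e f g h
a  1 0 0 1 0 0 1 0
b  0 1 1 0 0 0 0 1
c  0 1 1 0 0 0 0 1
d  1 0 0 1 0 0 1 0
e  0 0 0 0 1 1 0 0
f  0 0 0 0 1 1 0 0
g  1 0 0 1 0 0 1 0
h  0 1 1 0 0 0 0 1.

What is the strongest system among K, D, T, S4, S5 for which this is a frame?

S5

Serial (axiom D): yes — every world has a successor (e.g. a S a).
Reflexive (axiom T): yes — every world is S-related to itself.
Transitive (axiom 4): yes — every two-step S-path is closed by a direct edge.
Euclidean (axiom 5): yes — any two successors of a common world are S-related.
So F validates K, D, T, S4, S5. The strongest is S5.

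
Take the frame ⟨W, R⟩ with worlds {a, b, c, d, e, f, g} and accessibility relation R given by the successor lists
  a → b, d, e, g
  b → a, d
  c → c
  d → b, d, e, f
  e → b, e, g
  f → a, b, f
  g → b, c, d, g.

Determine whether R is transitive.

Transitive: no — a R d and d R f, but not a R f.

No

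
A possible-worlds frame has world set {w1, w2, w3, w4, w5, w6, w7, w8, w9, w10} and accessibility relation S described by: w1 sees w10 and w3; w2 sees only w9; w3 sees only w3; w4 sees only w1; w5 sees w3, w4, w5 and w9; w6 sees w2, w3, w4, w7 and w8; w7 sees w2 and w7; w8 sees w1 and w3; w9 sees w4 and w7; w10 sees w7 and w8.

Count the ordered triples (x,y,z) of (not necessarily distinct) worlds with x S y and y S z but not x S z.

18

Enumerating: (w1,w10,w7), (w1,w10,w8), (w10,w7,w2), (w10,w8,w1), (w10,w8,w3), (w2,w9,w4), (w2,w9,w7), (w4,w1,w10), (w4,w1,w3), (w5,w4,w1), (w5,w9,w7), (w6,w2,w9), (w6,w4,w1), (w6,w8,w1), (w7,w2,w9), (w8,w1,w10), (w9,w4,w1), (w9,w7,w2).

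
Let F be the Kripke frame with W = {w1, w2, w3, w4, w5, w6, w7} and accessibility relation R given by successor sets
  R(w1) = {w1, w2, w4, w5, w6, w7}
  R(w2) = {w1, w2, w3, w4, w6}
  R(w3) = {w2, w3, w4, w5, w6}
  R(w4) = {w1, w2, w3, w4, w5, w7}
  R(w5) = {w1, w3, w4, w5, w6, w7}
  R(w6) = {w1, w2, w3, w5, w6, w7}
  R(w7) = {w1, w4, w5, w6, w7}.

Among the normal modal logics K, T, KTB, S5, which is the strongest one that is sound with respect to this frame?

KTB

Reflexive (axiom T): yes — every world is R-related to itself.
Symmetric (axiom B): yes — every pair in R has its reverse in R.
Euclidean (axiom 5): no — w1 R w2 and w1 R w5, but not w2 R w5.
So F validates K, T, KTB; S5 would additionally require R to be Euclidean. The strongest is KTB.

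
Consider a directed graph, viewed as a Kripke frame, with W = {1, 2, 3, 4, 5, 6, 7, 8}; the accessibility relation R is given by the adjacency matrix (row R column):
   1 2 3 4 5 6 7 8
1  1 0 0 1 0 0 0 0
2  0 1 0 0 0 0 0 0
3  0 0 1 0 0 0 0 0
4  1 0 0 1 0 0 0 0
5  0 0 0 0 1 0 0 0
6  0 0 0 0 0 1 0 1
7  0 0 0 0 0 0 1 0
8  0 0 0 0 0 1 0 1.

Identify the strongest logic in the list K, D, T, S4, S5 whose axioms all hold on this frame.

S5

Serial (axiom D): yes — every world has a successor (e.g. 1 R 1).
Reflexive (axiom T): yes — every world is R-related to itself.
Transitive (axiom 4): yes — every two-step R-path is closed by a direct edge.
Euclidean (axiom 5): yes — any two successors of a common world are R-related.
So F validates K, D, T, S4, S5. The strongest is S5.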